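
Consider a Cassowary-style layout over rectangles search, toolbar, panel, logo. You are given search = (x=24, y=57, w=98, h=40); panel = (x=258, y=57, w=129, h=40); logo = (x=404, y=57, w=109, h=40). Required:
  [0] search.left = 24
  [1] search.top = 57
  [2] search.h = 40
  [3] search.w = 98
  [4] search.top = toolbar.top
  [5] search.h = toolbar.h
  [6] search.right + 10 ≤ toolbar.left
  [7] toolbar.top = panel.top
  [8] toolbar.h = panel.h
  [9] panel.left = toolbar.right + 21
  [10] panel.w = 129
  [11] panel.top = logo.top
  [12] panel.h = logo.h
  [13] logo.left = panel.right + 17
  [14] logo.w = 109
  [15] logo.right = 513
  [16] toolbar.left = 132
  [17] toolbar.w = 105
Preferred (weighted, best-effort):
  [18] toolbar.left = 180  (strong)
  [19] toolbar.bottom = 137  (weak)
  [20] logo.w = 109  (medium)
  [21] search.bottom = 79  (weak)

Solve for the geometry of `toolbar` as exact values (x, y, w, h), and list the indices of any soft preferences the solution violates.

toolbar = (x=132, y=57, w=105, h=40)
violated soft preferences: 18, 19, 21

1. toolbar.y = 57  [search.top = toolbar.top]
2. toolbar.h = 40  [search.h = toolbar.h]
3. toolbar.x = 132  [toolbar.left = 132]
4. toolbar.w = 105  [toolbar.w = 105]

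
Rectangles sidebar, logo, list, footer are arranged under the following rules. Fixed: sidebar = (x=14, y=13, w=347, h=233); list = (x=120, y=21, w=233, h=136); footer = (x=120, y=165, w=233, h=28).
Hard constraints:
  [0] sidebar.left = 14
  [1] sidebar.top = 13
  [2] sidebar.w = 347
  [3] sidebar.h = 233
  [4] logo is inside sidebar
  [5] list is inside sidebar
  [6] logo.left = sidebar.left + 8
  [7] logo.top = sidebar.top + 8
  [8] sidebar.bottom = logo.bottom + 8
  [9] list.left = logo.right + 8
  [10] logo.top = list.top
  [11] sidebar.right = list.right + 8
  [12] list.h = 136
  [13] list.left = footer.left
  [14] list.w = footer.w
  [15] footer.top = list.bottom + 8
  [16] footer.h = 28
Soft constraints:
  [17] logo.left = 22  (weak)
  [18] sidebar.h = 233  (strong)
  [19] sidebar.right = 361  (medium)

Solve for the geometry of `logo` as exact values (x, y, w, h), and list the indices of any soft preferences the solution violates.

logo = (x=22, y=21, w=90, h=217)
violated soft preferences: none

1. logo.x = 22  [logo.left = sidebar.left + 8]
2. logo.y = 21  [logo.top = sidebar.top + 8]
3. logo.h = 217  [sidebar.bottom = logo.bottom + 8]
4. logo.w = 90  [list.left = logo.right + 8]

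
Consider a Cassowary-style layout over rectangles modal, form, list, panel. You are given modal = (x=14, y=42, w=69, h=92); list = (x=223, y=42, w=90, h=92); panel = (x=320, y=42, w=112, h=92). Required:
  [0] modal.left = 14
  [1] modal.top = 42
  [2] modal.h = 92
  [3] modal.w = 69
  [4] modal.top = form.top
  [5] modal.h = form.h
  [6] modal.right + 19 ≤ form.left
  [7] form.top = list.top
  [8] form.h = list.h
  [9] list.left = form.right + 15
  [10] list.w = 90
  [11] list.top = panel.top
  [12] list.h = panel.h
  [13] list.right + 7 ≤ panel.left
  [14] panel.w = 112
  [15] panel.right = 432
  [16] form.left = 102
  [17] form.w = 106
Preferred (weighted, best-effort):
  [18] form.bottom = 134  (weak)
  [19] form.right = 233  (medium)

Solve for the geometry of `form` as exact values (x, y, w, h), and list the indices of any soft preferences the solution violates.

form = (x=102, y=42, w=106, h=92)
violated soft preferences: 19

1. form.y = 42  [modal.top = form.top]
2. form.h = 92  [modal.h = form.h]
3. form.x = 102  [form.left = 102]
4. form.w = 106  [form.w = 106]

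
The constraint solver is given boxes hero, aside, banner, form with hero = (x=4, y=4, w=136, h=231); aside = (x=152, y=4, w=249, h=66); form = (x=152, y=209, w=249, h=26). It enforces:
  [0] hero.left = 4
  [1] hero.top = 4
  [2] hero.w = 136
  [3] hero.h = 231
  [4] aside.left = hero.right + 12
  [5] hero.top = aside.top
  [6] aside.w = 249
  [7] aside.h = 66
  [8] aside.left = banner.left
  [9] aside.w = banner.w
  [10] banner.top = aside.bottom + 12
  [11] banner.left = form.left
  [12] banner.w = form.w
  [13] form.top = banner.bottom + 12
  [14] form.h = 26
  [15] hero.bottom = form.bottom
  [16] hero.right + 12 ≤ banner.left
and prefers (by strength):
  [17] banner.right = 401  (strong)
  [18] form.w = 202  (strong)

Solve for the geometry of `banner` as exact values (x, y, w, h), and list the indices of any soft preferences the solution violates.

banner = (x=152, y=82, w=249, h=115)
violated soft preferences: 18

1. banner.x = 152  [aside.left = banner.left]
2. banner.w = 249  [aside.w = banner.w]
3. banner.y = 82  [banner.top = aside.bottom + 12]
4. banner.h = 115  [form.top = banner.bottom + 12]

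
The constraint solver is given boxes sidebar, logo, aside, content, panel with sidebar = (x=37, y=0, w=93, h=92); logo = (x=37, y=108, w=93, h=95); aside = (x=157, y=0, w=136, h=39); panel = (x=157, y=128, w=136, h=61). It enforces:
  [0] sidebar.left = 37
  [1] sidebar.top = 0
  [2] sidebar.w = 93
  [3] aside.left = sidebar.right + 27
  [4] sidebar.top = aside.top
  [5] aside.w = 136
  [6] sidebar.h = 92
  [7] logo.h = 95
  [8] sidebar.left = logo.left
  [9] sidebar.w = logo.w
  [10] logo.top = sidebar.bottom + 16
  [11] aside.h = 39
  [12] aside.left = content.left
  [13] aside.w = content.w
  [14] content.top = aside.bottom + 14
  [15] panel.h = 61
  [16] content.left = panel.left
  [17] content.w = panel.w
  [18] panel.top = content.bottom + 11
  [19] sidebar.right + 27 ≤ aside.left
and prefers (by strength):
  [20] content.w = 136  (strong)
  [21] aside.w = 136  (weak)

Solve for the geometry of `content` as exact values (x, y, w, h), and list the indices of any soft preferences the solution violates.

1. content.x = 157  [aside.left = content.left]
2. content.w = 136  [aside.w = content.w]
3. content.y = 53  [content.top = aside.bottom + 14]
4. content.h = 64  [panel.top = content.bottom + 11]

content = (x=157, y=53, w=136, h=64)
violated soft preferences: none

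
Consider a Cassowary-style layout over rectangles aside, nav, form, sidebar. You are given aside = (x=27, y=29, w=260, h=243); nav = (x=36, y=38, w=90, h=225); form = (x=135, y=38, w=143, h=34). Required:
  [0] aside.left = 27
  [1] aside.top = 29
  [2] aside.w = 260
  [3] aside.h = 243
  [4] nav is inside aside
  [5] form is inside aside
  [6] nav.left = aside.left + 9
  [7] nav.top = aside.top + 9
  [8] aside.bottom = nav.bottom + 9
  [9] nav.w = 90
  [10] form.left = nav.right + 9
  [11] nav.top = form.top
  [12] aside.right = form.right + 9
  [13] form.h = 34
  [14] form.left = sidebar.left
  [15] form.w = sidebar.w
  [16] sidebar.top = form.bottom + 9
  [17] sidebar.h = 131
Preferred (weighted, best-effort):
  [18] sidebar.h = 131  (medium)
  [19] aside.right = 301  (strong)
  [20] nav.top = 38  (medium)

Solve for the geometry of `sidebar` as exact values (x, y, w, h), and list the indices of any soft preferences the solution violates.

1. sidebar.x = 135  [form.left = sidebar.left]
2. sidebar.w = 143  [form.w = sidebar.w]
3. sidebar.y = 81  [sidebar.top = form.bottom + 9]
4. sidebar.h = 131  [sidebar.h = 131]

sidebar = (x=135, y=81, w=143, h=131)
violated soft preferences: 19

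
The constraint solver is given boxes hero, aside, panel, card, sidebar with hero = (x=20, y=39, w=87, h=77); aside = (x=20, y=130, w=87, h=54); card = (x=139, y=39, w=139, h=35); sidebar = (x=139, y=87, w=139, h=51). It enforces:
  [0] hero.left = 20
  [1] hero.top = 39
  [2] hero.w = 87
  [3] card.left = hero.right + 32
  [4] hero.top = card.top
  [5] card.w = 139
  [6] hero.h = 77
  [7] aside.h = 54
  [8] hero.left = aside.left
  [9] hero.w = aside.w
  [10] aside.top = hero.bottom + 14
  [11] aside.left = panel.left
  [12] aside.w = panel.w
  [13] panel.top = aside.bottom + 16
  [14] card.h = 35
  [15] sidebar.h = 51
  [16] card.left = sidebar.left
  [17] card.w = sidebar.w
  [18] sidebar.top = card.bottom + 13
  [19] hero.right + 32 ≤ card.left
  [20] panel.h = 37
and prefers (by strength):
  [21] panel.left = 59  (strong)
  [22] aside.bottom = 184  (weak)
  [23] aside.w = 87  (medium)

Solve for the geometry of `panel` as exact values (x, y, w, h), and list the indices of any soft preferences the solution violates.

panel = (x=20, y=200, w=87, h=37)
violated soft preferences: 21

1. panel.x = 20  [aside.left = panel.left]
2. panel.w = 87  [aside.w = panel.w]
3. panel.y = 200  [panel.top = aside.bottom + 16]
4. panel.h = 37  [panel.h = 37]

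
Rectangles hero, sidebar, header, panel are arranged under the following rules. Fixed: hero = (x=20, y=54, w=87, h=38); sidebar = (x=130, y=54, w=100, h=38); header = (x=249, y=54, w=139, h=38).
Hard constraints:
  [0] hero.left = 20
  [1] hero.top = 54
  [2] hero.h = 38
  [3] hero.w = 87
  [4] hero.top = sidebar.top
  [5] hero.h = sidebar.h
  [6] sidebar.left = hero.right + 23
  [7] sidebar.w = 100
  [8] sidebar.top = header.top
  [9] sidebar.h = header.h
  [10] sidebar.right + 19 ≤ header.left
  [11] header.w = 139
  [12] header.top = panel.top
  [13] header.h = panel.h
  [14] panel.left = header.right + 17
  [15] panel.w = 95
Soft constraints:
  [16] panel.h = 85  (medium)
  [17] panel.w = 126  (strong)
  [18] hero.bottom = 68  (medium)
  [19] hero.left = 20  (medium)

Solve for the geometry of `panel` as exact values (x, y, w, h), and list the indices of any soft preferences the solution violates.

panel = (x=405, y=54, w=95, h=38)
violated soft preferences: 16, 17, 18

1. panel.y = 54  [header.top = panel.top]
2. panel.h = 38  [header.h = panel.h]
3. panel.x = 405  [panel.left = header.right + 17]
4. panel.w = 95  [panel.w = 95]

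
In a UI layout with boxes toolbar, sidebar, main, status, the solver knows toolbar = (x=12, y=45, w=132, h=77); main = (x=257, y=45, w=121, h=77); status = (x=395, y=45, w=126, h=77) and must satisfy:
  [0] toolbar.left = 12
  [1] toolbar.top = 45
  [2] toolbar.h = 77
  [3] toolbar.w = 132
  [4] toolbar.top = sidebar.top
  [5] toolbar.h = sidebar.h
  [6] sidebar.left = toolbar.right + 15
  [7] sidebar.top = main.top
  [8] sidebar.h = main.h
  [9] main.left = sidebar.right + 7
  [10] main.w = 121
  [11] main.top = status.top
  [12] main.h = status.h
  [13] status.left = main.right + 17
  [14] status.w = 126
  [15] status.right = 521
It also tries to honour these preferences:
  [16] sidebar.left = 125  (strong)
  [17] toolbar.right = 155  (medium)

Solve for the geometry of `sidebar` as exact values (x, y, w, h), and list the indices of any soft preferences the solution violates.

sidebar = (x=159, y=45, w=91, h=77)
violated soft preferences: 16, 17

1. sidebar.y = 45  [toolbar.top = sidebar.top]
2. sidebar.h = 77  [toolbar.h = sidebar.h]
3. sidebar.x = 159  [sidebar.left = toolbar.right + 15]
4. sidebar.w = 91  [main.left = sidebar.right + 7]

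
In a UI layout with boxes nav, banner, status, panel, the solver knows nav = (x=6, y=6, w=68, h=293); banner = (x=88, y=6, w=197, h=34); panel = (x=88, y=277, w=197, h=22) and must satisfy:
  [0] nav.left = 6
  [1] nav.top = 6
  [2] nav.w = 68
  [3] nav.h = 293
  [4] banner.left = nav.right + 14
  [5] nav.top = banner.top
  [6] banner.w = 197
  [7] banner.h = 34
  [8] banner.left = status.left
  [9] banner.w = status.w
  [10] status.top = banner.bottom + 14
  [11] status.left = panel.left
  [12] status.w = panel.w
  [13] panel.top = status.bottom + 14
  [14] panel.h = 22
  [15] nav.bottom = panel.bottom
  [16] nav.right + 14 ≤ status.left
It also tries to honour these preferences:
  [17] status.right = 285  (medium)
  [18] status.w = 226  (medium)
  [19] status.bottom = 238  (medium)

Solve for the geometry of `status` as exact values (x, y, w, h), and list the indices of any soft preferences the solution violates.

1. status.x = 88  [banner.left = status.left]
2. status.w = 197  [banner.w = status.w]
3. status.y = 54  [status.top = banner.bottom + 14]
4. status.h = 209  [panel.top = status.bottom + 14]

status = (x=88, y=54, w=197, h=209)
violated soft preferences: 18, 19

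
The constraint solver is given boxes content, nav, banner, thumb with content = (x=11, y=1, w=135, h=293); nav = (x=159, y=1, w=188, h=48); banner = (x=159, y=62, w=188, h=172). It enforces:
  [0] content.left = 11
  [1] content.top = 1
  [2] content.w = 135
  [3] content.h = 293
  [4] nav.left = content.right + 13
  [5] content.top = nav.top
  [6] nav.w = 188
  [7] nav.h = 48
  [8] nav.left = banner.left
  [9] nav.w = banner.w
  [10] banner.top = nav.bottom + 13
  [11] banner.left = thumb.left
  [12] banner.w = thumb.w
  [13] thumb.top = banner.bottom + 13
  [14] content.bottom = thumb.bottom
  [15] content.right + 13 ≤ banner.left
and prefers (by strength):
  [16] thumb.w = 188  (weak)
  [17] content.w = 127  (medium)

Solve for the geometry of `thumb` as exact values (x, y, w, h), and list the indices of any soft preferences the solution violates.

1. thumb.x = 159  [banner.left = thumb.left]
2. thumb.w = 188  [banner.w = thumb.w]
3. thumb.y = 247  [thumb.top = banner.bottom + 13]
4. thumb.h = 47  [content.bottom = thumb.bottom]

thumb = (x=159, y=247, w=188, h=47)
violated soft preferences: 17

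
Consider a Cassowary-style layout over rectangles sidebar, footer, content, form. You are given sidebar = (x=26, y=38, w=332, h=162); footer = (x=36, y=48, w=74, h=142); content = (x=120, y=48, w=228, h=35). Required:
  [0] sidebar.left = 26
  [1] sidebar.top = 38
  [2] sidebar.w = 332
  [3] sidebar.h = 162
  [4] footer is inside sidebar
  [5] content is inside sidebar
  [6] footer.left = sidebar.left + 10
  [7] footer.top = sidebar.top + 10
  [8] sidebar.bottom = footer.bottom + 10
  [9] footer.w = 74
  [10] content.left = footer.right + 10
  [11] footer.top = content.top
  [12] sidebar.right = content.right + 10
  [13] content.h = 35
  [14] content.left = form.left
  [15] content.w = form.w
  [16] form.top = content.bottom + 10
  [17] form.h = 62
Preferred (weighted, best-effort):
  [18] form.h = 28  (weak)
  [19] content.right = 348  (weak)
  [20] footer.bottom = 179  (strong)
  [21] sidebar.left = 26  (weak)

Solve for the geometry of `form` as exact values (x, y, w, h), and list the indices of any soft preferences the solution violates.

1. form.x = 120  [content.left = form.left]
2. form.w = 228  [content.w = form.w]
3. form.y = 93  [form.top = content.bottom + 10]
4. form.h = 62  [form.h = 62]

form = (x=120, y=93, w=228, h=62)
violated soft preferences: 18, 20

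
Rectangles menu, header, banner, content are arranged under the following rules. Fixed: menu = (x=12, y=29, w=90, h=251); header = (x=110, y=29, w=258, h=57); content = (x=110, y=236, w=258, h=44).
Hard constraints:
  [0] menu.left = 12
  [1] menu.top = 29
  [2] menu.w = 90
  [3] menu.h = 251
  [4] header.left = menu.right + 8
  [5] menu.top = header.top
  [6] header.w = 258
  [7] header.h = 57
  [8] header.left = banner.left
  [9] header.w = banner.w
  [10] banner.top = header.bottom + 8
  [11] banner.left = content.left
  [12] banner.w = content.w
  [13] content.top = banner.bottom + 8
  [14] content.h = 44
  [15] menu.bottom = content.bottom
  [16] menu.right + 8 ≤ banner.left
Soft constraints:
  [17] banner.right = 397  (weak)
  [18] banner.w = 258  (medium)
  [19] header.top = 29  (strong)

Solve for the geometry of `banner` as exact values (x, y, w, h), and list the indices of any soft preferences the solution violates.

1. banner.x = 110  [header.left = banner.left]
2. banner.w = 258  [header.w = banner.w]
3. banner.y = 94  [banner.top = header.bottom + 8]
4. banner.h = 134  [content.top = banner.bottom + 8]

banner = (x=110, y=94, w=258, h=134)
violated soft preferences: 17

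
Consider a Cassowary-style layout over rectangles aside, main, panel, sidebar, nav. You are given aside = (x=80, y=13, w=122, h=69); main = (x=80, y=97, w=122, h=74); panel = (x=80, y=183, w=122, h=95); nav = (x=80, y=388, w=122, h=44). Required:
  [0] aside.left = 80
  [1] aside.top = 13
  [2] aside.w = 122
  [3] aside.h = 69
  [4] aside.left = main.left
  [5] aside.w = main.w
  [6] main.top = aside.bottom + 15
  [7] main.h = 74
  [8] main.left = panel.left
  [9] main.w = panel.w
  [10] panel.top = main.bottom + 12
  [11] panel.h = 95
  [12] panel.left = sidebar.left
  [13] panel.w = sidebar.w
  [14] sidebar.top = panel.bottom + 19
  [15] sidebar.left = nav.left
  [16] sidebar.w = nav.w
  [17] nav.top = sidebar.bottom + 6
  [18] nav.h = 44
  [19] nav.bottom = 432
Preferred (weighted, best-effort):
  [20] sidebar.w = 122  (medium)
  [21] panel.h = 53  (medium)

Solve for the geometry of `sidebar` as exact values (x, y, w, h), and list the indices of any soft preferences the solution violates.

sidebar = (x=80, y=297, w=122, h=85)
violated soft preferences: 21

1. sidebar.x = 80  [panel.left = sidebar.left]
2. sidebar.w = 122  [panel.w = sidebar.w]
3. sidebar.y = 297  [sidebar.top = panel.bottom + 19]
4. sidebar.h = 85  [nav.top = sidebar.bottom + 6]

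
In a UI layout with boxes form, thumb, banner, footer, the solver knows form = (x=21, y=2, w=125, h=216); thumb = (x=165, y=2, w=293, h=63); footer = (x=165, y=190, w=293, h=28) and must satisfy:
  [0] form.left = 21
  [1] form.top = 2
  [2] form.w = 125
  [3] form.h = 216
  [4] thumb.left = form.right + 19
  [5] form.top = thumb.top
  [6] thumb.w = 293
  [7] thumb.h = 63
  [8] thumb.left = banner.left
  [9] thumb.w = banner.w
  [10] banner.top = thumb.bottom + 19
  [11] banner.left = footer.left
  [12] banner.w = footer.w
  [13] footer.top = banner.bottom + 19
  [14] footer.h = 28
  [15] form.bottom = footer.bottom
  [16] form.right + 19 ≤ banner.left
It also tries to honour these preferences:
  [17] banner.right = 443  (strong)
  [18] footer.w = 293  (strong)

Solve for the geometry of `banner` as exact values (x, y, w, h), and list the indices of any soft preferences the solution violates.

1. banner.x = 165  [thumb.left = banner.left]
2. banner.w = 293  [thumb.w = banner.w]
3. banner.y = 84  [banner.top = thumb.bottom + 19]
4. banner.h = 87  [footer.top = banner.bottom + 19]

banner = (x=165, y=84, w=293, h=87)
violated soft preferences: 17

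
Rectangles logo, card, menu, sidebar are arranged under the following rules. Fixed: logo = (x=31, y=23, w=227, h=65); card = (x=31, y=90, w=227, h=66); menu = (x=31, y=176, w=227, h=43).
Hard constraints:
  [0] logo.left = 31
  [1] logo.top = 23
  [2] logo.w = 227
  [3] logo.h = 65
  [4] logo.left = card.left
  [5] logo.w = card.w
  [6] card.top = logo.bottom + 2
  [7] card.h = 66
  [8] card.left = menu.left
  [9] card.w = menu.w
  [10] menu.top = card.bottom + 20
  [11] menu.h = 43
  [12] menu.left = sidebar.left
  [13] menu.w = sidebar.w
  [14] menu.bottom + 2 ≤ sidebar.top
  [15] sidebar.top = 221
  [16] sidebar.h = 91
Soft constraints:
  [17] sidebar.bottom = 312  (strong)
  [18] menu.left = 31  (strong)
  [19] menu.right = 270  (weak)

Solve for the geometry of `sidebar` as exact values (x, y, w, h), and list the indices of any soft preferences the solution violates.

1. sidebar.x = 31  [menu.left = sidebar.left]
2. sidebar.w = 227  [menu.w = sidebar.w]
3. sidebar.y = 221  [sidebar.top = 221]
4. sidebar.h = 91  [sidebar.h = 91]

sidebar = (x=31, y=221, w=227, h=91)
violated soft preferences: 19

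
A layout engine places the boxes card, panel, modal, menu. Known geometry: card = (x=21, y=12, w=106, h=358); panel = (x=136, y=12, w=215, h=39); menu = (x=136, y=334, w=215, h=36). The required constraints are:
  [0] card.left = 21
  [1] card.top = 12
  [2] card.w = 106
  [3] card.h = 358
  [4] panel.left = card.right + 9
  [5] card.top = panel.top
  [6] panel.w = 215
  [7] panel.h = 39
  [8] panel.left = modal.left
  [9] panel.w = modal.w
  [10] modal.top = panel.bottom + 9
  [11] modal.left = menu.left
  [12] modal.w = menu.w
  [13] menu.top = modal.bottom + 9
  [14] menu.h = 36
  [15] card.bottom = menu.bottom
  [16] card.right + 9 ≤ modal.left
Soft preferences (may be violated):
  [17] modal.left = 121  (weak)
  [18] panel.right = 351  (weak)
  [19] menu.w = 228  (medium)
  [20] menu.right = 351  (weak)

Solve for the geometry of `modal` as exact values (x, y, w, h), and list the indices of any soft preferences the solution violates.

modal = (x=136, y=60, w=215, h=265)
violated soft preferences: 17, 19

1. modal.x = 136  [panel.left = modal.left]
2. modal.w = 215  [panel.w = modal.w]
3. modal.y = 60  [modal.top = panel.bottom + 9]
4. modal.h = 265  [menu.top = modal.bottom + 9]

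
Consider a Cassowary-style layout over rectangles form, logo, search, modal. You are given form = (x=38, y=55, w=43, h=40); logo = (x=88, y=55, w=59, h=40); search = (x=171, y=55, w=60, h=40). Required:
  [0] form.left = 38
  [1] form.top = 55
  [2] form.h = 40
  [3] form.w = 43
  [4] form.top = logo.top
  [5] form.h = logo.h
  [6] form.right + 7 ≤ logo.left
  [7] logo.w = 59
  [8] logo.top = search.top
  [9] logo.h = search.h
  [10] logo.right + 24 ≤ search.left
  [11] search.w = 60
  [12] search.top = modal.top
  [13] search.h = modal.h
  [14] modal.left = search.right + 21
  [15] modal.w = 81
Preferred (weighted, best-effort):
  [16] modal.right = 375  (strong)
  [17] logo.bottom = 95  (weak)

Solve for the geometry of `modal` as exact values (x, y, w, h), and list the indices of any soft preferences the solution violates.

modal = (x=252, y=55, w=81, h=40)
violated soft preferences: 16

1. modal.y = 55  [search.top = modal.top]
2. modal.h = 40  [search.h = modal.h]
3. modal.x = 252  [modal.left = search.right + 21]
4. modal.w = 81  [modal.w = 81]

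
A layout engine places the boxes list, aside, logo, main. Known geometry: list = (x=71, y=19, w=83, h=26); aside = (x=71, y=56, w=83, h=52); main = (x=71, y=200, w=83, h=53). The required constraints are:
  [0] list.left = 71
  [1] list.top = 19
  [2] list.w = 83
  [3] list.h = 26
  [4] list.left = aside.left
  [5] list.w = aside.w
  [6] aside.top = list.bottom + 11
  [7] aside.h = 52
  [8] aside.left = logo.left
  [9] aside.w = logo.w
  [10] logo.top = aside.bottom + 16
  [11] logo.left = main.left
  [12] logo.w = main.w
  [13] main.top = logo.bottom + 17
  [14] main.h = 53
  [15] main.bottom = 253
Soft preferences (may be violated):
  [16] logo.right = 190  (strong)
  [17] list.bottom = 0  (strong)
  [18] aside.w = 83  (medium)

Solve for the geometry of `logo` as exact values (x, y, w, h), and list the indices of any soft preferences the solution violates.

logo = (x=71, y=124, w=83, h=59)
violated soft preferences: 16, 17

1. logo.x = 71  [aside.left = logo.left]
2. logo.w = 83  [aside.w = logo.w]
3. logo.y = 124  [logo.top = aside.bottom + 16]
4. logo.h = 59  [main.top = logo.bottom + 17]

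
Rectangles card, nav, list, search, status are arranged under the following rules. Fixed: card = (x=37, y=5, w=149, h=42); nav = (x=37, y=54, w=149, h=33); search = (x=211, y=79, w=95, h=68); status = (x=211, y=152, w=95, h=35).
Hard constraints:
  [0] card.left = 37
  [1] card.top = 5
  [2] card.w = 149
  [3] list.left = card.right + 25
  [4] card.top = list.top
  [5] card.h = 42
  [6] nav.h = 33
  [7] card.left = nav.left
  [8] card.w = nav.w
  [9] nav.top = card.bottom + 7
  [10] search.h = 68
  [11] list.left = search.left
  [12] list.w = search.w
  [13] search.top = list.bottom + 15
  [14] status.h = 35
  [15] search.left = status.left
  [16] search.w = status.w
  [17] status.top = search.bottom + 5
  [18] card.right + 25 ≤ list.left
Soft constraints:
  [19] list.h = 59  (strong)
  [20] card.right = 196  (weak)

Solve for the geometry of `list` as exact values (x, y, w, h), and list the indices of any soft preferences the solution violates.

list = (x=211, y=5, w=95, h=59)
violated soft preferences: 20

1. list.x = 211  [list.left = card.right + 25]
2. list.y = 5  [card.top = list.top]
3. list.w = 95  [list.w = search.w]
4. list.h = 59  [search.top = list.bottom + 15]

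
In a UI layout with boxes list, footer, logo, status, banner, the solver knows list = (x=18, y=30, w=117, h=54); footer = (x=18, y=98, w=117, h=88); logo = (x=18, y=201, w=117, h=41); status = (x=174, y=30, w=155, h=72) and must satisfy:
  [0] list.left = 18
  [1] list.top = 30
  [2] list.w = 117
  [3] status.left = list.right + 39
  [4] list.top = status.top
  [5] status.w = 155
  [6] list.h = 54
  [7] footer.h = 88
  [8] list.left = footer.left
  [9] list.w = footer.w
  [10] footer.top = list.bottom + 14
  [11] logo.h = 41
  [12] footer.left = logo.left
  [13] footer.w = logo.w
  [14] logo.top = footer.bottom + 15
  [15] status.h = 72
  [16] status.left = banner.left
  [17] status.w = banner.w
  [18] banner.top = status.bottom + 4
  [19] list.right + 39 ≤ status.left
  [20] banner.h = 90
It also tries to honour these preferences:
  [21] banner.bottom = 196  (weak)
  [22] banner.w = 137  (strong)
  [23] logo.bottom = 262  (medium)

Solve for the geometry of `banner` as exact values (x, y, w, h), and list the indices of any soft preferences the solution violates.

banner = (x=174, y=106, w=155, h=90)
violated soft preferences: 22, 23

1. banner.x = 174  [status.left = banner.left]
2. banner.w = 155  [status.w = banner.w]
3. banner.y = 106  [banner.top = status.bottom + 4]
4. banner.h = 90  [banner.h = 90]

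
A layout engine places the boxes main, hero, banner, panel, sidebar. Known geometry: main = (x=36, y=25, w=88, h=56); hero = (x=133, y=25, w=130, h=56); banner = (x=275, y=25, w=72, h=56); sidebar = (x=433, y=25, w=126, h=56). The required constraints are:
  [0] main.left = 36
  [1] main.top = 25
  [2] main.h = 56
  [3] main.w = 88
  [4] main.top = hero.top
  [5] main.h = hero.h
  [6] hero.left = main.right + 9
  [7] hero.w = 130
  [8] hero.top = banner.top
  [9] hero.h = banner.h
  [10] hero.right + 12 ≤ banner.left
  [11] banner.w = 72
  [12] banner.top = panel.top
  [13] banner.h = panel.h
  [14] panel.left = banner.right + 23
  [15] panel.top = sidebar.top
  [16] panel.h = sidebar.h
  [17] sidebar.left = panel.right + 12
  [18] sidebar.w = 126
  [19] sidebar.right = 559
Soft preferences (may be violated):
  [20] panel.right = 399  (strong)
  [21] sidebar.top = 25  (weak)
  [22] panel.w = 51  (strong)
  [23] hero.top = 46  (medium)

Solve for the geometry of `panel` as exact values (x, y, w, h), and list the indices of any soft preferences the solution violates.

1. panel.y = 25  [banner.top = panel.top]
2. panel.h = 56  [banner.h = panel.h]
3. panel.x = 370  [panel.left = banner.right + 23]
4. panel.w = 51  [sidebar.left = panel.right + 12]

panel = (x=370, y=25, w=51, h=56)
violated soft preferences: 20, 23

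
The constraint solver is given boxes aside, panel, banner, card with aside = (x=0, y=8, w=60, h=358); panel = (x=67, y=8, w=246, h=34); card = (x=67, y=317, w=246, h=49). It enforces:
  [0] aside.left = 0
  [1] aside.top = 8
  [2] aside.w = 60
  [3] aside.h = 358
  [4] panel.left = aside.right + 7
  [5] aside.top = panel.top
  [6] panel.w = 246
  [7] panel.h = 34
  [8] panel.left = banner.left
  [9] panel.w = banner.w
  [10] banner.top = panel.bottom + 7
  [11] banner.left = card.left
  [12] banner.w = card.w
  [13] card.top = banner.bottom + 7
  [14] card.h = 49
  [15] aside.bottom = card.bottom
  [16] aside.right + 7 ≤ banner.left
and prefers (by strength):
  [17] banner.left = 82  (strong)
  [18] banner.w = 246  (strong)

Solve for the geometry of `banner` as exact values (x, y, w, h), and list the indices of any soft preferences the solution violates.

banner = (x=67, y=49, w=246, h=261)
violated soft preferences: 17

1. banner.x = 67  [panel.left = banner.left]
2. banner.w = 246  [panel.w = banner.w]
3. banner.y = 49  [banner.top = panel.bottom + 7]
4. banner.h = 261  [card.top = banner.bottom + 7]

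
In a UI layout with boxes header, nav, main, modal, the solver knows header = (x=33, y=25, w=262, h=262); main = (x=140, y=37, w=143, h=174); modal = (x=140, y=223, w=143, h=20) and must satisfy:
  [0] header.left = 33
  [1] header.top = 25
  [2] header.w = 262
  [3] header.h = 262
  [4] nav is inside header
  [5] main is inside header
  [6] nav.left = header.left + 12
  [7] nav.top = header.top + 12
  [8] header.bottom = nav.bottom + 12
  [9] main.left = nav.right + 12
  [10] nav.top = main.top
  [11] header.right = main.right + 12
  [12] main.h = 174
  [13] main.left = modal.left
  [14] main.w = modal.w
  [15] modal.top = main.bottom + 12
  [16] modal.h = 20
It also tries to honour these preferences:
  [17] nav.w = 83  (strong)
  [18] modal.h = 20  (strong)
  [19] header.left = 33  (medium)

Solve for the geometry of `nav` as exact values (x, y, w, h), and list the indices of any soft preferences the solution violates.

nav = (x=45, y=37, w=83, h=238)
violated soft preferences: none

1. nav.x = 45  [nav.left = header.left + 12]
2. nav.y = 37  [nav.top = header.top + 12]
3. nav.h = 238  [header.bottom = nav.bottom + 12]
4. nav.w = 83  [main.left = nav.right + 12]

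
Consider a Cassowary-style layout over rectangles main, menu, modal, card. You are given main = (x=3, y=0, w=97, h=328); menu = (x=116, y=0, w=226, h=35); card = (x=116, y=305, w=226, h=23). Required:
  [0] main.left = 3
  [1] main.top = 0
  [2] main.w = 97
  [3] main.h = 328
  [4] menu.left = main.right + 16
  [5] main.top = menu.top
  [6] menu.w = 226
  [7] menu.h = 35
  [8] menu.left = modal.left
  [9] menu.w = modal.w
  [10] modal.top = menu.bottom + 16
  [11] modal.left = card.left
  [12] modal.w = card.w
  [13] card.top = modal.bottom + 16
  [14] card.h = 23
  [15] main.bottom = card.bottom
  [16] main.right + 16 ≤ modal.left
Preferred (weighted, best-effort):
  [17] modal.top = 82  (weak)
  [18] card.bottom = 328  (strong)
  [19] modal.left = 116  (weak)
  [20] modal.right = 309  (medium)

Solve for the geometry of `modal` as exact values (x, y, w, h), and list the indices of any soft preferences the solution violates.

modal = (x=116, y=51, w=226, h=238)
violated soft preferences: 17, 20

1. modal.x = 116  [menu.left = modal.left]
2. modal.w = 226  [menu.w = modal.w]
3. modal.y = 51  [modal.top = menu.bottom + 16]
4. modal.h = 238  [card.top = modal.bottom + 16]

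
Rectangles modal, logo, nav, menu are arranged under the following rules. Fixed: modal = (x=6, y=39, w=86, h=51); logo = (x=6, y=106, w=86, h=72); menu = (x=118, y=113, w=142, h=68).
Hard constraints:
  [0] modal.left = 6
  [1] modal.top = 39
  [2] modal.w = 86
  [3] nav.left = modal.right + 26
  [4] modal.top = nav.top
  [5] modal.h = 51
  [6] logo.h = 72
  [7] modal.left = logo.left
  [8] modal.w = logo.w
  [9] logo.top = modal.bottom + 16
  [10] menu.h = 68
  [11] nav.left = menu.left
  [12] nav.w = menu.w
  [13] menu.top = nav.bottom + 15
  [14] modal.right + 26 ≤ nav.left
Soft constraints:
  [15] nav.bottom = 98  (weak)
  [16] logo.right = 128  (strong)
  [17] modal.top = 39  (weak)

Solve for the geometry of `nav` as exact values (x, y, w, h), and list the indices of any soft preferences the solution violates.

1. nav.x = 118  [nav.left = modal.right + 26]
2. nav.y = 39  [modal.top = nav.top]
3. nav.w = 142  [nav.w = menu.w]
4. nav.h = 59  [menu.top = nav.bottom + 15]

nav = (x=118, y=39, w=142, h=59)
violated soft preferences: 16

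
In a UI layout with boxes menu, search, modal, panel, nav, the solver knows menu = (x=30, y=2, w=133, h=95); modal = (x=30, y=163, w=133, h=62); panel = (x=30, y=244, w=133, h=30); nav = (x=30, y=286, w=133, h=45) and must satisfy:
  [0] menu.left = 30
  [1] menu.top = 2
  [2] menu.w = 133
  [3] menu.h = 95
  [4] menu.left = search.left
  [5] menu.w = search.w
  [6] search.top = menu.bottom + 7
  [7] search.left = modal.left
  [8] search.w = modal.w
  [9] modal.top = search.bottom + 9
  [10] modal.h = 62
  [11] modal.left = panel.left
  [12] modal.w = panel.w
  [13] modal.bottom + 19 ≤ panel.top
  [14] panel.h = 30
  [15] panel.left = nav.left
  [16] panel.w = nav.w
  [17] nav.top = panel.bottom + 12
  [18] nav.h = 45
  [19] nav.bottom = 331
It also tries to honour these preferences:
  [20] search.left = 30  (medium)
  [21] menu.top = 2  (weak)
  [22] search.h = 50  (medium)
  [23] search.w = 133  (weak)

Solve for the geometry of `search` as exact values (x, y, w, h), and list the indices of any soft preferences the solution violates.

search = (x=30, y=104, w=133, h=50)
violated soft preferences: none

1. search.x = 30  [menu.left = search.left]
2. search.w = 133  [menu.w = search.w]
3. search.y = 104  [search.top = menu.bottom + 7]
4. search.h = 50  [modal.top = search.bottom + 9]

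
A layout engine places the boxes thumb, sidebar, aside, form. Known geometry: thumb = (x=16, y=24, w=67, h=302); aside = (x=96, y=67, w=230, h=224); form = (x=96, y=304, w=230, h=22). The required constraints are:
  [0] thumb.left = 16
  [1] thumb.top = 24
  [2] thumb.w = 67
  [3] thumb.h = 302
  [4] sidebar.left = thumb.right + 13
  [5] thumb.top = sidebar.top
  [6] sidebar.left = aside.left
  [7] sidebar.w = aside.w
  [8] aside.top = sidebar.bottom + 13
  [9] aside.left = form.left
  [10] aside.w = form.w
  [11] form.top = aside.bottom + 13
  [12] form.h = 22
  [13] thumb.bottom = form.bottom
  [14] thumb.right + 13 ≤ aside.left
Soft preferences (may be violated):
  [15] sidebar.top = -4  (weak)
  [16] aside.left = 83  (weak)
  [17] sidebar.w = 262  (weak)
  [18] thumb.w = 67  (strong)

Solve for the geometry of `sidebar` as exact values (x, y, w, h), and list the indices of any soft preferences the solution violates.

1. sidebar.x = 96  [sidebar.left = thumb.right + 13]
2. sidebar.y = 24  [thumb.top = sidebar.top]
3. sidebar.w = 230  [sidebar.w = aside.w]
4. sidebar.h = 30  [aside.top = sidebar.bottom + 13]

sidebar = (x=96, y=24, w=230, h=30)
violated soft preferences: 15, 16, 17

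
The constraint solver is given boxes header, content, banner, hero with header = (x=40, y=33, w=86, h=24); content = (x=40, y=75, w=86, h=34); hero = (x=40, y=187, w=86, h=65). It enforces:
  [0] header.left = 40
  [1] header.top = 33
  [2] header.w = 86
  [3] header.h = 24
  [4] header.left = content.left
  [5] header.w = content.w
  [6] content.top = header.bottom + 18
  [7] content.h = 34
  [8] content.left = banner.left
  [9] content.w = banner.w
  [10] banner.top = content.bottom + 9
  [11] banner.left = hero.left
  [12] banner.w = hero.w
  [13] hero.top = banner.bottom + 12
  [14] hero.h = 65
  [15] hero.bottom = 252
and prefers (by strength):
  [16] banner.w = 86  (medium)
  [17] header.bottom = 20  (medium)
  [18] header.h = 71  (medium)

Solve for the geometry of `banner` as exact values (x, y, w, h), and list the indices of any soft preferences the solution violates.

banner = (x=40, y=118, w=86, h=57)
violated soft preferences: 17, 18

1. banner.x = 40  [content.left = banner.left]
2. banner.w = 86  [content.w = banner.w]
3. banner.y = 118  [banner.top = content.bottom + 9]
4. banner.h = 57  [hero.top = banner.bottom + 12]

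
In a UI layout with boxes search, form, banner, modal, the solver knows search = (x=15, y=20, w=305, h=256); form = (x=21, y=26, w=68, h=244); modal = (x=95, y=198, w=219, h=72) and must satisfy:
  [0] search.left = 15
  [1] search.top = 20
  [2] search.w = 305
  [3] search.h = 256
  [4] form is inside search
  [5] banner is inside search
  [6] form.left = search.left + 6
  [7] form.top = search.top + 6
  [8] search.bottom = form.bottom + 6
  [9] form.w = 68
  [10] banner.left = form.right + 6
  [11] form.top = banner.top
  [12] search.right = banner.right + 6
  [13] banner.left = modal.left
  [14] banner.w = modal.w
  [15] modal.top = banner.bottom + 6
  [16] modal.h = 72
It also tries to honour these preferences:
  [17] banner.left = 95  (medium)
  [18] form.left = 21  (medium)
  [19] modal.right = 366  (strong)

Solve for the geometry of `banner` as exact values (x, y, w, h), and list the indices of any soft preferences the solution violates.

1. banner.x = 95  [banner.left = form.right + 6]
2. banner.y = 26  [form.top = banner.top]
3. banner.w = 219  [search.right = banner.right + 6]
4. banner.h = 166  [modal.top = banner.bottom + 6]

banner = (x=95, y=26, w=219, h=166)
violated soft preferences: 19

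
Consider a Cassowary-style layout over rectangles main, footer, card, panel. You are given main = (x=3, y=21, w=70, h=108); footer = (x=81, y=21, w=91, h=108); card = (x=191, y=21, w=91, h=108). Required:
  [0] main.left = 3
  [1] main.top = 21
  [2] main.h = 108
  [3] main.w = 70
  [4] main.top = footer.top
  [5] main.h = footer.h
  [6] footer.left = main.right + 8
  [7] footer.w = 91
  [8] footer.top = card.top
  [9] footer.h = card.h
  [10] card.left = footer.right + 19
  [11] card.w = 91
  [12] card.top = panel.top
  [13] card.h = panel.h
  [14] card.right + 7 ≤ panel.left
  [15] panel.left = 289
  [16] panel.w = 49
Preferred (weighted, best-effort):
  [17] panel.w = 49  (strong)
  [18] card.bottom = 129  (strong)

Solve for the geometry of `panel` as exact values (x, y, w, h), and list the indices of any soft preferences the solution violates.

1. panel.y = 21  [card.top = panel.top]
2. panel.h = 108  [card.h = panel.h]
3. panel.x = 289  [panel.left = 289]
4. panel.w = 49  [panel.w = 49]

panel = (x=289, y=21, w=49, h=108)
violated soft preferences: none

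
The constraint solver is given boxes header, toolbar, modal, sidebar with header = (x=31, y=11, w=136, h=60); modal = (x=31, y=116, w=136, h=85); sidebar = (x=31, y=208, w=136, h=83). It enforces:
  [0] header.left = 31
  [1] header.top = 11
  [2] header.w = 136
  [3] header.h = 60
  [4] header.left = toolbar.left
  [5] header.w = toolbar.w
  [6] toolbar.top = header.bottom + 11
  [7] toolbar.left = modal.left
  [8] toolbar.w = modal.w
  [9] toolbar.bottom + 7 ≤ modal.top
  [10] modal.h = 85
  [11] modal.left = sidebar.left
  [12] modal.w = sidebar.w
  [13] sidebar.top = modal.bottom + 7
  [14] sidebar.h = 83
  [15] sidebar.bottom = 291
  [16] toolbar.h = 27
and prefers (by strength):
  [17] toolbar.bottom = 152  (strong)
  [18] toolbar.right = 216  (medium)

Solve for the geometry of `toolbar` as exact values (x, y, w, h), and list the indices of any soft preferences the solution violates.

1. toolbar.x = 31  [header.left = toolbar.left]
2. toolbar.w = 136  [header.w = toolbar.w]
3. toolbar.y = 82  [toolbar.top = header.bottom + 11]
4. toolbar.h = 27  [toolbar.h = 27]

toolbar = (x=31, y=82, w=136, h=27)
violated soft preferences: 17, 18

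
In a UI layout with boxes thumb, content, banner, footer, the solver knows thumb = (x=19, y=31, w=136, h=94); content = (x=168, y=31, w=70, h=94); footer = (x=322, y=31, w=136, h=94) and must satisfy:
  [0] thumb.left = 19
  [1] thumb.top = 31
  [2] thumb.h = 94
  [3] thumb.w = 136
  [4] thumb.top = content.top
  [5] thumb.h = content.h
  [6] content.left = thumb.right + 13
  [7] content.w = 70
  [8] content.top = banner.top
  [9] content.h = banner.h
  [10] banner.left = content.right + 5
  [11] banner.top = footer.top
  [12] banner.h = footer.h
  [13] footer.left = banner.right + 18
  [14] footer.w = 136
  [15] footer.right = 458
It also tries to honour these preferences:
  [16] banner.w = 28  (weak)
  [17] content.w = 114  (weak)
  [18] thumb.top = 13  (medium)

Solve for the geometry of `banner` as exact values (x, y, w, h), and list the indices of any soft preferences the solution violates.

1. banner.y = 31  [content.top = banner.top]
2. banner.h = 94  [content.h = banner.h]
3. banner.x = 243  [banner.left = content.right + 5]
4. banner.w = 61  [footer.left = banner.right + 18]

banner = (x=243, y=31, w=61, h=94)
violated soft preferences: 16, 17, 18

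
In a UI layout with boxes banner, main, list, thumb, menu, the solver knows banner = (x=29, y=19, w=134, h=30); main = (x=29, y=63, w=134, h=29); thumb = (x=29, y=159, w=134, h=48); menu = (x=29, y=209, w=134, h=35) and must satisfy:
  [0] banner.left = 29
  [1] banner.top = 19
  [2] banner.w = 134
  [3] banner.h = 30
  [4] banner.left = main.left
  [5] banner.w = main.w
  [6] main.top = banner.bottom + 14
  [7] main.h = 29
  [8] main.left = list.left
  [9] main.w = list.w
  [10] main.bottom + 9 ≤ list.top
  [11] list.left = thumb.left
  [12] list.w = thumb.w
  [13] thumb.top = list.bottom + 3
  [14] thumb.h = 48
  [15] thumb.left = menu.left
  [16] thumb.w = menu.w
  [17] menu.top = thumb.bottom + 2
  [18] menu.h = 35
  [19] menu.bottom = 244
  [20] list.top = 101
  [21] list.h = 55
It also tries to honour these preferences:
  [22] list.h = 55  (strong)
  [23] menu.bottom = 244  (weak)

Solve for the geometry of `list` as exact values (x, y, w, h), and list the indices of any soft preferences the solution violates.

1. list.x = 29  [main.left = list.left]
2. list.w = 134  [main.w = list.w]
3. list.y = 101  [list.top = 101]
4. list.h = 55  [list.h = 55]

list = (x=29, y=101, w=134, h=55)
violated soft preferences: none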